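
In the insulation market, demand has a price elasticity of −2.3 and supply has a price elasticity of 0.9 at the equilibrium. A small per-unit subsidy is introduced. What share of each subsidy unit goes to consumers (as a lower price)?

For a small subsidy around the equilibrium, the benefit split depends on the relative slopes, which at a point are proportional to the elasticities.
Buyer share = εs/(εs + |εd|) = 0.9/(0.9 + 2.3) = 0.28125; seller share = |εd|/(εs + |εd|) = 0.71875.

Consumer share = 0.28125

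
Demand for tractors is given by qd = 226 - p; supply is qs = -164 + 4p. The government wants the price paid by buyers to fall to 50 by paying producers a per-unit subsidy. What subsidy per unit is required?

At a buyer price of 50, quantity demanded is 226 − 1·50 = 176.
Sellers supply 176 only when they receive ps with -164 + 4·ps = 176, i.e. ps = 85.
s = ps − pb = 85 − 50 = 35.

Required subsidy s = 35 per unit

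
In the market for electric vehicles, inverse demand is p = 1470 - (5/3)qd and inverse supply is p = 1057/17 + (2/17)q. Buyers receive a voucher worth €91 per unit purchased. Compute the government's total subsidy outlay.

Pre-subsidy: 1470 - (5/3)q = 1057/17 + (2/17)q gives q* = 789 and p* = 155.
With the rebate, buyers effectively pay pb = ps − 91, where ps is the price sellers receive.
On the curves, pb = 1470 - (5/3)q and ps = 1057/17 + (2/17)q; the wedge ps − pb = 91 gives 1057/17 + (2/17)q − (1470 - (5/3)q) = 91, so q' = 840.
Then pb = 1470 − (5/3)·840 = 70 and ps = 1057/17 + (2/17)·840 = 161.
Government outlay = subsidy × quantity = 91 × 840 = 76440.

Government cost = €76440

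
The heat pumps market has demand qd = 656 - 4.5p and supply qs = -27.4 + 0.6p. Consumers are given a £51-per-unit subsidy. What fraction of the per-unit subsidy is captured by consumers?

Pre-subsidy: 656 - 4.5p = -27.4 + 0.6p gives p* = 134, q* = 53.
With the rebate, buyers effectively pay pb = ps − 51, where ps is the price sellers receive.
Demand in terms of ps becomes qd = 656 − 4.5(ps − 51) = 885.5 - 4.5ps. Setting this equal to supply: 885.5 - 4.5ps = -27.4 + 0.6ps, so ps = 179.
Buyers pay pb = 179 − 51 = 128; q' = -27.4 + 0.6·179 = 80.
Buyers' price falls by p* − pb = 134 − 128 = 6; sellers' price rises by ps − p* = 179 − 134 = 45.
So consumers capture 6/51 = 2/17 of each unit of subsidy.

Consumer share = 2/17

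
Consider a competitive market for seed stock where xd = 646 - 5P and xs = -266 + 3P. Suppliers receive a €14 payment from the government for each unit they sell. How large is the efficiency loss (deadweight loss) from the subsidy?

Pre-subsidy: 646 - 5P = -266 + 3P gives P* = 114, x* = 76.
With the subsidy, sellers receive Ps = Pb + 14 for each unit, where Pb is the price buyers pay.
Supply in terms of Pb becomes xs = -266 + 3(Pb + 14) = -224 + 3Pb. Setting this equal to demand: 646 - 5Pb = -224 + 3Pb, so Pb = 108.75.
Sellers receive Ps = 108.75 + 14 = 122.75; x' = 646 − 5·108.75 = 102.25.
The subsidy expands output by 102.25 − 76 = 26.25 past the efficient level; on those units the gap between marginal cost and willingness to pay runs from 0 up to 14.
DWL = ½ × 14 × 26.25 = 183.75.

Deadweight loss = €183.75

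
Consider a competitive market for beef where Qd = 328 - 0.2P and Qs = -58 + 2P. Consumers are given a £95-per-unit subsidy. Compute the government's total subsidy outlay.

Pre-subsidy: 328 - 0.2P = -58 + 2P gives P* = 1930/11, Q* = 3222/11.
With the rebate, buyers effectively pay Pb = Ps − 95, where Ps is the price sellers receive.
Demand in terms of Ps becomes Qd = 328 − 0.2(Ps − 95) = 347 - 0.2Ps. Setting this equal to supply: 347 - 0.2Ps = -58 + 2Ps, so Ps = 2025/11.
Buyers pay Pb = 2025/11 − 95 = 980/11; Q' = -58 + 2·(2025/11) = 3412/11.
Government outlay = subsidy × quantity = 95 × 3412/11 = 324140/11.

Government cost = 324140/11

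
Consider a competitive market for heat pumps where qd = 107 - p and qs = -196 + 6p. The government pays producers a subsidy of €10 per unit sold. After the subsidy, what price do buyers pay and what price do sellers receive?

Buyers pay 243/7; sellers receive 313/7

Pre-subsidy: 107 - p = -196 + 6p gives p* = 303/7, q* = 446/7.
With the subsidy, sellers receive ps = pb + 10 for each unit, where pb is the price buyers pay.
Supply in terms of pb becomes qs = -196 + 6(pb + 10) = -136 + 6pb. Setting this equal to demand: 107 - pb = -136 + 6pb, so pb = 243/7.
Sellers receive ps = 243/7 + 10 = 313/7; q' = 107 − 1·(243/7) = 506/7.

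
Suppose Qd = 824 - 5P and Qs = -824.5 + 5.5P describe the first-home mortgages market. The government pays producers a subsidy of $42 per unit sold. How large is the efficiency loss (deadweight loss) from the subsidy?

Pre-subsidy: 824 - 5P = -824.5 + 5.5P gives P* = 157, Q* = 39.
With the subsidy, sellers receive Ps = Pb + 42 for each unit, where Pb is the price buyers pay.
Supply in terms of Pb becomes Qs = -824.5 + 5.5(Pb + 42) = -593.5 + 5.5Pb. Setting this equal to demand: 824 - 5Pb = -593.5 + 5.5Pb, so Pb = 135.
Sellers receive Ps = 135 + 42 = 177; Q' = 824 − 5·135 = 149.
The subsidy expands output by 149 − 39 = 110 past the efficient level; on those units the gap between marginal cost and willingness to pay runs from 0 up to 42.
DWL = ½ × 42 × 110 = 2310.

Deadweight loss = $2310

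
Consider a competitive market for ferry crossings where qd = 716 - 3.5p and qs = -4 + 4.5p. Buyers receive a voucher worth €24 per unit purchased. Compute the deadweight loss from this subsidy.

Deadweight loss = €567

Pre-subsidy: 716 - 3.5p = -4 + 4.5p gives p* = 90, q* = 401.
With the rebate, buyers effectively pay pb = ps − 24, where ps is the price sellers receive.
Demand in terms of ps becomes qd = 716 − 3.5(ps − 24) = 800 - 3.5ps. Setting this equal to supply: 800 - 3.5ps = -4 + 4.5ps, so ps = 100.5.
Buyers pay pb = 100.5 − 24 = 76.5; q' = -4 + 4.5·100.5 = 448.25.
The subsidy expands output by 448.25 − 401 = 47.25 past the efficient level; on those units the gap between marginal cost and willingness to pay runs from 0 up to 24.
DWL = ½ × 24 × 47.25 = 567.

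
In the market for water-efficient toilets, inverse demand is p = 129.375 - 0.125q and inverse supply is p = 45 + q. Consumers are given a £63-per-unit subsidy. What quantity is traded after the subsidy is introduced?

Pre-subsidy: 129.375 - 0.125q = 45 + q gives q* = 75 and p* = 120.
With the rebate, buyers effectively pay pb = ps − 63, where ps is the price sellers receive.
On the curves, pb = 129.375 - 0.125q and ps = 45 + q; the wedge ps − pb = 63 gives 45 + q − (129.375 - 0.125q) = 63, so q' = 131.
Then pb = 129.375 − 0.125·131 = 113 and ps = 45 + 1·131 = 176.

q' = 131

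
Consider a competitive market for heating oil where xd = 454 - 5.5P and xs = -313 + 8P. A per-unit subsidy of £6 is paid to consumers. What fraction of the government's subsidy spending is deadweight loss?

DWL / government spending = 264/4349

Pre-subsidy: 454 - 5.5P = -313 + 8P gives P* = 1534/27, x* = 3821/27.
With the rebate, buyers effectively pay Pb = Ps − 6, where Ps is the price sellers receive.
Demand in terms of Ps becomes xd = 454 − 5.5(Ps − 6) = 487 - 5.5Ps. Setting this equal to supply: 487 - 5.5Ps = -313 + 8Ps, so Ps = 1600/27.
Buyers pay Pb = 1600/27 − 6 = 1438/27; x' = -313 + 8·(1600/27) = 4349/27.
ΔCS = ½(3821/27 + 4349/27)(1534/27 − 1438/27) = 130720/243; ΔPS = ½(3821/27 + 4349/27)(1600/27 − 1534/27) = 89870/243.
Government spending = 6 × 4349/27 = 8698/9.
DWL = ½ × 6 × (4349/27 − 3821/27) = 176/3; fraction = (176/3) / (8698/9) = 264/4349.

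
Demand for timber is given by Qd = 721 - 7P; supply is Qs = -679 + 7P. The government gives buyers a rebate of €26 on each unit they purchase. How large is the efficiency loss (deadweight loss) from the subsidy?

Pre-subsidy: 721 - 7P = -679 + 7P gives P* = 100, Q* = 21.
With the rebate, buyers effectively pay Pb = Ps − 26, where Ps is the price sellers receive.
Demand in terms of Ps becomes Qd = 721 − 7(Ps − 26) = 903 - 7Ps. Setting this equal to supply: 903 - 7Ps = -679 + 7Ps, so Ps = 113.
Buyers pay Pb = 113 − 26 = 87; Q' = -679 + 7·113 = 112.
The subsidy expands output by 112 − 21 = 91 past the efficient level; on those units the gap between marginal cost and willingness to pay runs from 0 up to 26.
DWL = ½ × 26 × 91 = 1183.

Deadweight loss = €1183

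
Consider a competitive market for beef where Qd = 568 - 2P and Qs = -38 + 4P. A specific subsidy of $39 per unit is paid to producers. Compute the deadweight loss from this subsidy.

Pre-subsidy: 568 - 2P = -38 + 4P gives P* = 101, Q* = 366.
With the subsidy, sellers receive Ps = Pb + 39 for each unit, where Pb is the price buyers pay.
Supply in terms of Pb becomes Qs = -38 + 4(Pb + 39) = 118 + 4Pb. Setting this equal to demand: 568 - 2Pb = 118 + 4Pb, so Pb = 75.
Sellers receive Ps = 75 + 39 = 114; Q' = 568 − 2·75 = 418.
The subsidy expands output by 418 − 366 = 52 past the efficient level; on those units the gap between marginal cost and willingness to pay runs from 0 up to 39.
DWL = ½ × 39 × 52 = 1014.

Deadweight loss = $1014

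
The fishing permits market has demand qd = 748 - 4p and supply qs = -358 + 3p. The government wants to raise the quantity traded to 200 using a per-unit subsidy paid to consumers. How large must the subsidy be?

At q = 200, invert demand for the buyer price: pb = (748 − 200)/4 = 137; invert supply for the seller price: ps = (200 − (-358))/3 = 186.
The subsidy must fill the gap: s = ps − pb = 186 − 137 = 49.

Required subsidy s = 49 per unit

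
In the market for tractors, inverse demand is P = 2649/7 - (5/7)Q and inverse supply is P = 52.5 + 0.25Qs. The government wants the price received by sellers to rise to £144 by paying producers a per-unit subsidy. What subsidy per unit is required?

Required subsidy s = £27 per unit

At a seller price of 144, quantity supplied is -210 + 4·144 = 366.
Buyers absorb 366 only when they pay Pb = 2649/7 − (5/7)·366 = 117.
s = Ps − Pb = 144 − 117 = 27.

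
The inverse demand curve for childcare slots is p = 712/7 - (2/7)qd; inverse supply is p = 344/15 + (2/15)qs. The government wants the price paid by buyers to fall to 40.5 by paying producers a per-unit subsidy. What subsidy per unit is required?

Required subsidy s = 11 per unit

At a buyer price of 40.5, quantity demanded is 356 − 3.5·40.5 = 214.25.
Sellers supply 214.25 only when they receive ps = 344/15 + (2/15)·214.25 = 51.5.
s = ps − pb = 51.5 − 40.5 = 11.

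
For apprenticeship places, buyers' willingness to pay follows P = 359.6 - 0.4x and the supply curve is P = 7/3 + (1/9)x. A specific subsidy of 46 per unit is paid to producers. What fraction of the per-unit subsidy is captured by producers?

Pre-subsidy: 359.6 - 0.4x = 7/3 + (1/9)x gives x* = 699 and P* = 80.
With the subsidy, sellers receive Ps = Pb + 46 for each unit, where Pb is the price buyers pay.
On the curves, Pb = 359.6 - 0.4x and Ps = 7/3 + (1/9)x; the wedge Ps − Pb = 46 gives 7/3 + (1/9)x − (359.6 - 0.4x) = 46, so x' = 789.
Then Pb = 359.6 − 0.4·789 = 44 and Ps = 7/3 + (1/9)·789 = 90.
Buyers' price falls by P* − Pb = 80 − 44 = 36; sellers' price rises by Ps − P* = 90 − 80 = 10.
So producers capture 10/46 = 5/23 of each unit of subsidy.

Producer share = 5/23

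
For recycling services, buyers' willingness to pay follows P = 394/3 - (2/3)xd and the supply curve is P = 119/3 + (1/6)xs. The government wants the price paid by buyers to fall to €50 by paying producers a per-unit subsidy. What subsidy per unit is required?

At a buyer price of 50, quantity demanded is 197 − 1.5·50 = 122.
Sellers supply 122 only when they receive Ps = 119/3 + (1/6)·122 = 60.
s = Ps − Pb = 60 − 50 = 10.

Required subsidy s = €10 per unit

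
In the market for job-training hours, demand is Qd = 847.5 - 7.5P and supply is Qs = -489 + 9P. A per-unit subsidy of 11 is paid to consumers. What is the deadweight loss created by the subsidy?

Deadweight loss = 247.5

Pre-subsidy: 847.5 - 7.5P = -489 + 9P gives P* = 81, Q* = 240.
With the rebate, buyers effectively pay Pb = Ps − 11, where Ps is the price sellers receive.
Demand in terms of Ps becomes Qd = 847.5 − 7.5(Ps − 11) = 930 - 7.5Ps. Setting this equal to supply: 930 - 7.5Ps = -489 + 9Ps, so Ps = 86.
Buyers pay Pb = 86 − 11 = 75; Q' = -489 + 9·86 = 285.
The subsidy expands output by 285 − 240 = 45 past the efficient level; on those units the gap between marginal cost and willingness to pay runs from 0 up to 11.
DWL = ½ × 11 × 45 = 247.5.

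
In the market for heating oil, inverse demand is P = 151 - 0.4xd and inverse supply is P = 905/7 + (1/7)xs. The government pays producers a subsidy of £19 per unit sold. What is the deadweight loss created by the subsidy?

Pre-subsidy: 151 - 0.4x = 905/7 + (1/7)x gives x* = 40 and P* = 135.
With the subsidy, sellers receive Ps = Pb + 19 for each unit, where Pb is the price buyers pay.
On the curves, Pb = 151 - 0.4x and Ps = 905/7 + (1/7)x; the wedge Ps − Pb = 19 gives 905/7 + (1/7)x − (151 - 0.4x) = 19, so x' = 75.
Then Pb = 151 − 0.4·75 = 121 and Ps = 905/7 + (1/7)·75 = 140.
The subsidy expands output by 75 − 40 = 35 past the efficient level; on those units the gap between marginal cost and willingness to pay runs from 0 up to 19.
DWL = ½ × 19 × 35 = 332.5.

Deadweight loss = £332.5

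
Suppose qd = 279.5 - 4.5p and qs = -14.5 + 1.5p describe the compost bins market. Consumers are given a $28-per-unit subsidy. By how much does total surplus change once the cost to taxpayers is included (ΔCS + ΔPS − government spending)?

Net change in total surplus = -$441

Pre-subsidy: 279.5 - 4.5p = -14.5 + 1.5p gives p* = 49, q* = 59.
With the rebate, buyers effectively pay pb = ps − 28, where ps is the price sellers receive.
Demand in terms of ps becomes qd = 279.5 − 4.5(ps − 28) = 405.5 - 4.5ps. Setting this equal to supply: 405.5 - 4.5ps = -14.5 + 1.5ps, so ps = 70.
Buyers pay pb = 70 − 28 = 42; q' = -14.5 + 1.5·70 = 90.5.
ΔCS = ½(59 + 90.5)(49 − 42) = 523.25; ΔPS = ½(59 + 90.5)(70 − 49) = 1569.75.
Government spending = 28 × 90.5 = 2534.
Net change = 523.25 + 1569.75 − 2534 = -441. The loss equals the DWL triangle ½·28·31.5.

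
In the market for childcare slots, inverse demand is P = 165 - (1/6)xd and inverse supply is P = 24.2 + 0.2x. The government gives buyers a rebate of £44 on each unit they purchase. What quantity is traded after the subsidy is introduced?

x' = 504

Pre-subsidy: 165 - (1/6)x = 24.2 + 0.2x gives x* = 384 and P* = 101.
With the rebate, buyers effectively pay Pb = Ps − 44, where Ps is the price sellers receive.
On the curves, Pb = 165 - (1/6)x and Ps = 24.2 + 0.2x; the wedge Ps − Pb = 44 gives 24.2 + 0.2x − (165 - (1/6)x) = 44, so x' = 504.
Then Pb = 165 − (1/6)·504 = 81 and Ps = 24.2 + 0.2·504 = 125.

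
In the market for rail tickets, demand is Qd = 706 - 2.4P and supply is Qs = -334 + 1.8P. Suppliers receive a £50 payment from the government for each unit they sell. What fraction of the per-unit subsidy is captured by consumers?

Pre-subsidy: 706 - 2.4P = -334 + 1.8P gives P* = 5200/21, Q* = 782/7.
With the subsidy, sellers receive Ps = Pb + 50 for each unit, where Pb is the price buyers pay.
Supply in terms of Pb becomes Qs = -334 + 1.8(Pb + 50) = -244 + 1.8Pb. Setting this equal to demand: 706 - 2.4Pb = -244 + 1.8Pb, so Pb = 4750/21.
Sellers receive Ps = 4750/21 + 50 = 5800/21; Q' = 706 − 2.4·(4750/21) = 1142/7.
Buyers' price falls by P* − Pb = 5200/21 − 4750/21 = 150/7; sellers' price rises by Ps − P* = 5800/21 − 5200/21 = 200/7.
So consumers capture (150/7)/50 = 3/7 of each unit of subsidy.

Consumer share = 3/7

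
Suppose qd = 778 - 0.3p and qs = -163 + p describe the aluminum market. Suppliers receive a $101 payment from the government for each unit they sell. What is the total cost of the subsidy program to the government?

Government cost = 766994/13

Pre-subsidy: 778 - 0.3p = -163 + p gives p* = 9410/13, q* = 7291/13.
With the subsidy, sellers receive ps = pb + 101 for each unit, where pb is the price buyers pay.
Supply in terms of pb becomes qs = -163 + 1(pb + 101) = -62 + pb. Setting this equal to demand: 778 - 0.3pb = -62 + pb, so pb = 8400/13.
Sellers receive ps = 8400/13 + 101 = 9713/13; q' = 778 − 0.3·(8400/13) = 7594/13.
Government outlay = subsidy × quantity = 101 × 7594/13 = 766994/13.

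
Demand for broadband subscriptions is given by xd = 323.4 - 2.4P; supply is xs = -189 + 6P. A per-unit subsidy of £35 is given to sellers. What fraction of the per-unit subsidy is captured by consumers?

Consumer share = 5/7

Pre-subsidy: 323.4 - 2.4P = -189 + 6P gives P* = 61, x* = 177.
With the subsidy, sellers receive Ps = Pb + 35 for each unit, where Pb is the price buyers pay.
Supply in terms of Pb becomes xs = -189 + 6(Pb + 35) = 21 + 6Pb. Setting this equal to demand: 323.4 - 2.4Pb = 21 + 6Pb, so Pb = 36.
Sellers receive Ps = 36 + 35 = 71; x' = 323.4 − 2.4·36 = 237.
Buyers' price falls by P* − Pb = 61 − 36 = 25; sellers' price rises by Ps − P* = 71 − 61 = 10.
So consumers capture 25/35 = 5/7 of each unit of subsidy.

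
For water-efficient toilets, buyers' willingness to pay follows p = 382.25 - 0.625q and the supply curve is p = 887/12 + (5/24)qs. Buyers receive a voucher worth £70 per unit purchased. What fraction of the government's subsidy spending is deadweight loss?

DWL / government spending = 21/227

Pre-subsidy: 382.25 - 0.625q = 887/12 + (5/24)q gives q* = 370 and p* = 151.
With the rebate, buyers effectively pay pb = ps − 70, where ps is the price sellers receive.
On the curves, pb = 382.25 - 0.625q and ps = 887/12 + (5/24)q; the wedge ps − pb = 70 gives 887/12 + (5/24)q − (382.25 - 0.625q) = 70, so q' = 454.
Then pb = 382.25 − 0.625·454 = 98.5 and ps = 887/12 + (5/24)·454 = 168.5.
ΔCS = ½(370 + 454)(151 − 98.5) = 21630; ΔPS = ½(370 + 454)(168.5 − 151) = 7210.
Government spending = 70 × 454 = 31780.
DWL = ½ × 70 × (454 − 370) = 2940; fraction = 2940 / 31780 = 21/227.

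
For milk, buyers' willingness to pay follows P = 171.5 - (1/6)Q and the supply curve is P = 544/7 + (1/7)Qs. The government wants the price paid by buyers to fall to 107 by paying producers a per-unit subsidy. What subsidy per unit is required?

At a buyer price of 107, quantity demanded is 1029 − 6·107 = 387.
Sellers supply 387 only when they receive Ps = 544/7 + (1/7)·387 = 133.
s = Ps − Pb = 133 − 107 = 26.

Required subsidy s = 26 per unit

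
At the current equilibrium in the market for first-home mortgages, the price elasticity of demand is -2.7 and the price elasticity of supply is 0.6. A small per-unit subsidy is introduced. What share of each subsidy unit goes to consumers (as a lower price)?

Consumer share = 2/11

For a small subsidy around the equilibrium, the benefit split depends on the relative slopes, which at a point are proportional to the elasticities.
Buyer share = εs/(εs + |εd|) = 0.6/(0.6 + 2.7) = 2/11; seller share = |εd|/(εs + |εd|) = 9/11.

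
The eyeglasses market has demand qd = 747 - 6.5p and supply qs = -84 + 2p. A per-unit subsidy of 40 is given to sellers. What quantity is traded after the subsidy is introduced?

q' = 2936/17

Pre-subsidy: 747 - 6.5p = -84 + 2p gives p* = 1662/17, q* = 1896/17.
With the subsidy, sellers receive ps = pb + 40 for each unit, where pb is the price buyers pay.
Supply in terms of pb becomes qs = -84 + 2(pb + 40) = -4 + 2pb. Setting this equal to demand: 747 - 6.5pb = -4 + 2pb, so pb = 1502/17.
Sellers receive ps = 1502/17 + 40 = 2182/17; q' = 747 − 6.5·(1502/17) = 2936/17.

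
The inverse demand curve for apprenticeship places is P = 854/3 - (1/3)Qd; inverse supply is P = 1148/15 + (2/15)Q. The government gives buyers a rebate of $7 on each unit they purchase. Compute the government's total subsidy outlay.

Government cost = $3227

Pre-subsidy: 854/3 - (1/3)Q = 1148/15 + (2/15)Q gives Q* = 446 and P* = 136.
With the rebate, buyers effectively pay Pb = Ps − 7, where Ps is the price sellers receive.
On the curves, Pb = 854/3 - (1/3)Q and Ps = 1148/15 + (2/15)Q; the wedge Ps − Pb = 7 gives 1148/15 + (2/15)Q − (854/3 - (1/3)Q) = 7, so Q' = 461.
Then Pb = 854/3 − (1/3)·461 = 131 and Ps = 1148/15 + (2/15)·461 = 138.
Government outlay = subsidy × quantity = 7 × 461 = 3227.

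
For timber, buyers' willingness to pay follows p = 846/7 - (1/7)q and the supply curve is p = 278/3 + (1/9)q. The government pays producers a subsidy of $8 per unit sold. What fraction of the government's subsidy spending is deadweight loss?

Pre-subsidy: 846/7 - (1/7)q = 278/3 + (1/9)q gives q* = 111 and p* = 105.
With the subsidy, sellers receive ps = pb + 8 for each unit, where pb is the price buyers pay.
On the curves, pb = 846/7 - (1/7)q and ps = 278/3 + (1/9)q; the wedge ps − pb = 8 gives 278/3 + (1/9)q − (846/7 - (1/7)q) = 8, so q' = 142.5.
Then pb = 846/7 − (1/7)·142.5 = 100.5 and ps = 278/3 + (1/9)·142.5 = 108.5.
ΔCS = ½(111 + 142.5)(105 − 100.5) = 570.375; ΔPS = ½(111 + 142.5)(108.5 − 105) = 443.625.
Government spending = 8 × 142.5 = 1140.
DWL = ½ × 8 × (142.5 − 111) = 126; fraction = 126 / 1140 = 21/190.

DWL / government spending = 21/190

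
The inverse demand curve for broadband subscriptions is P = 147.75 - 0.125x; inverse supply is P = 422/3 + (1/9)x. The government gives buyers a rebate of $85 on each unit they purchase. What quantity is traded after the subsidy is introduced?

x' = 390

Pre-subsidy: 147.75 - 0.125x = 422/3 + (1/9)x gives x* = 30 and P* = 144.
With the rebate, buyers effectively pay Pb = Ps − 85, where Ps is the price sellers receive.
On the curves, Pb = 147.75 - 0.125x and Ps = 422/3 + (1/9)x; the wedge Ps − Pb = 85 gives 422/3 + (1/9)x − (147.75 - 0.125x) = 85, so x' = 390.
Then Pb = 147.75 − 0.125·390 = 99 and Ps = 422/3 + (1/9)·390 = 184.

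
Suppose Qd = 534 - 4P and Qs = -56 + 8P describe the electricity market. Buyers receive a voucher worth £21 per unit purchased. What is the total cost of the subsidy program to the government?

Pre-subsidy: 534 - 4P = -56 + 8P gives P* = 295/6, Q* = 1012/3.
With the rebate, buyers effectively pay Pb = Ps − 21, where Ps is the price sellers receive.
Demand in terms of Ps becomes Qd = 534 − 4(Ps − 21) = 618 - 4Ps. Setting this equal to supply: 618 - 4Ps = -56 + 8Ps, so Ps = 337/6.
Buyers pay Pb = 337/6 − 21 = 211/6; Q' = -56 + 8·(337/6) = 1180/3.
Government outlay = subsidy × quantity = 21 × 1180/3 = 8260.

Government cost = £8260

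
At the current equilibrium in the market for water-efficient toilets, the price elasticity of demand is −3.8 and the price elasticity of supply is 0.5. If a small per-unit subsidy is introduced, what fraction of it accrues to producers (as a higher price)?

For a small subsidy around the equilibrium, the benefit split depends on the relative slopes, which at a point are proportional to the elasticities.
Buyer share = εs/(εs + |εd|) = 0.5/(0.5 + 3.8) = 5/43; seller share = |εd|/(εs + |εd|) = 38/43.
So producers capture 38/43 of the subsidy.

Producer share = 38/43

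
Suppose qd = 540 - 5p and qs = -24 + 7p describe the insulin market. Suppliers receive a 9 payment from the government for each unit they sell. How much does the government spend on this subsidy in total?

Government cost = 2981.25

Pre-subsidy: 540 - 5p = -24 + 7p gives p* = 47, q* = 305.
With the subsidy, sellers receive ps = pb + 9 for each unit, where pb is the price buyers pay.
Supply in terms of pb becomes qs = -24 + 7(pb + 9) = 39 + 7pb. Setting this equal to demand: 540 - 5pb = 39 + 7pb, so pb = 41.75.
Sellers receive ps = 41.75 + 9 = 50.75; q' = 540 − 5·41.75 = 331.25.
Government outlay = subsidy × quantity = 9 × 331.25 = 2981.25.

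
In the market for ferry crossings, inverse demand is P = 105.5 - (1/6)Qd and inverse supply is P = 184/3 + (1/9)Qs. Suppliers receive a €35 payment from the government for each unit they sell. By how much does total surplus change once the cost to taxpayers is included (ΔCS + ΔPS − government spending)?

Pre-subsidy: 105.5 - (1/6)Q = 184/3 + (1/9)Q gives Q* = 159 and P* = 79.
With the subsidy, sellers receive Ps = Pb + 35 for each unit, where Pb is the price buyers pay.
On the curves, Pb = 105.5 - (1/6)Q and Ps = 184/3 + (1/9)Q; the wedge Ps − Pb = 35 gives 184/3 + (1/9)Q − (105.5 - (1/6)Q) = 35, so Q' = 285.
Then Pb = 105.5 − (1/6)·285 = 58 and Ps = 184/3 + (1/9)·285 = 93.
ΔCS = ½(159 + 285)(79 − 58) = 4662; ΔPS = ½(159 + 285)(93 − 79) = 3108.
Government spending = 35 × 285 = 9975.
Net change = 4662 + 3108 − 9975 = -2205. The loss equals the DWL triangle ½·35·126.

Net change in total surplus = -€2205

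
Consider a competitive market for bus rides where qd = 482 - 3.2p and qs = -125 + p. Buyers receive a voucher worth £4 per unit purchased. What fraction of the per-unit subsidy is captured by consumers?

Consumer share = 5/21

Pre-subsidy: 482 - 3.2p = -125 + p gives p* = 3035/21, q* = 410/21.
With the rebate, buyers effectively pay pb = ps − 4, where ps is the price sellers receive.
Demand in terms of ps becomes qd = 482 − 3.2(ps − 4) = 494.8 - 3.2ps. Setting this equal to supply: 494.8 - 3.2ps = -125 + ps, so ps = 1033/7.
Buyers pay pb = 1033/7 − 4 = 1005/7; q' = -125 + 1·(1033/7) = 158/7.
Buyers' price falls by p* − pb = 3035/21 − 1005/7 = 20/21; sellers' price rises by ps − p* = 1033/7 − 3035/21 = 64/21.
So consumers capture (20/21)/4 = 5/21 of each unit of subsidy.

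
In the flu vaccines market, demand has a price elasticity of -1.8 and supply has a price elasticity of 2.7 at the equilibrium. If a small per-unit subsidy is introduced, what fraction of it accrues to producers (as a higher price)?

Producer share = 0.4

For a small subsidy around the equilibrium, the benefit split depends on the relative slopes, which at a point are proportional to the elasticities.
Buyer share = εs/(εs + |εd|) = 2.7/(2.7 + 1.8) = 0.6; seller share = |εd|/(εs + |εd|) = 0.4.
So producers capture 0.4 of the subsidy.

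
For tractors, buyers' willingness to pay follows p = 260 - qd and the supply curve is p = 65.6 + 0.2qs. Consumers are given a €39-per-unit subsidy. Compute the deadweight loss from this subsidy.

Pre-subsidy: 260 - q = 65.6 + 0.2q gives q* = 162 and p* = 98.
With the rebate, buyers effectively pay pb = ps − 39, where ps is the price sellers receive.
On the curves, pb = 260 - q and ps = 65.6 + 0.2q; the wedge ps − pb = 39 gives 65.6 + 0.2q − (260 - q) = 39, so q' = 194.5.
Then pb = 260 − 1·194.5 = 65.5 and ps = 65.6 + 0.2·194.5 = 104.5.
The subsidy expands output by 194.5 − 162 = 32.5 past the efficient level; on those units the gap between marginal cost and willingness to pay runs from 0 up to 39.
DWL = ½ × 39 × 32.5 = 633.75.

Deadweight loss = €633.75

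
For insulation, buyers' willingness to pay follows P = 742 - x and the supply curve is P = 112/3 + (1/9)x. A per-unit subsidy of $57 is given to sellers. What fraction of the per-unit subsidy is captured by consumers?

Consumer share = 0.9

Pre-subsidy: 742 - x = 112/3 + (1/9)x gives x* = 634.2 and P* = 107.8.
With the subsidy, sellers receive Ps = Pb + 57 for each unit, where Pb is the price buyers pay.
On the curves, Pb = 742 - x and Ps = 112/3 + (1/9)x; the wedge Ps − Pb = 57 gives 112/3 + (1/9)x − (742 - x) = 57, so x' = 685.5.
Then Pb = 742 − 1·685.5 = 56.5 and Ps = 112/3 + (1/9)·685.5 = 113.5.
Buyers' price falls by P* − Pb = 107.8 − 56.5 = 51.3; sellers' price rises by Ps − P* = 113.5 − 107.8 = 5.7.
So consumers capture 51.3/57 = 0.9 of each unit of subsidy.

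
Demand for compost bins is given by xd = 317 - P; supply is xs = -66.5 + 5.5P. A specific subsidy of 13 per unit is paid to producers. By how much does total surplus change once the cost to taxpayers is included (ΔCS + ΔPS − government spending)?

Net change in total surplus = -71.5

Pre-subsidy: 317 - P = -66.5 + 5.5P gives P* = 59, x* = 258.
With the subsidy, sellers receive Ps = Pb + 13 for each unit, where Pb is the price buyers pay.
Supply in terms of Pb becomes xs = -66.5 + 5.5(Pb + 13) = 5 + 5.5Pb. Setting this equal to demand: 317 - Pb = 5 + 5.5Pb, so Pb = 48.
Sellers receive Ps = 48 + 13 = 61; x' = 317 − 1·48 = 269.
ΔCS = ½(258 + 269)(59 − 48) = 2898.5; ΔPS = ½(258 + 269)(61 − 59) = 527.
Government spending = 13 × 269 = 3497.
Net change = 2898.5 + 527 − 3497 = -71.5. The loss equals the DWL triangle ½·13·11.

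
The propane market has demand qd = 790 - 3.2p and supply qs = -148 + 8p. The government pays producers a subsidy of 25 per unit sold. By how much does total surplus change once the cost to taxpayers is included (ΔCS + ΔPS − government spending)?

Pre-subsidy: 790 - 3.2p = -148 + 8p gives p* = 83.75, q* = 522.
With the subsidy, sellers receive ps = pb + 25 for each unit, where pb is the price buyers pay.
Supply in terms of pb becomes qs = -148 + 8(pb + 25) = 52 + 8pb. Setting this equal to demand: 790 - 3.2pb = 52 + 8pb, so pb = 1845/28.
Sellers receive ps = 1845/28 + 25 = 2545/28; q' = 790 − 3.2·(1845/28) = 4054/7.
ΔCS = ½(522 + 4054/7)(83.75 − 1845/28) = 481750/49; ΔPS = ½(522 + 4054/7)(2545/28 − 83.75) = 192700/49.
Government spending = 25 × 4054/7 = 101350/7.
Net change = 481750/49 + 192700/49 − 101350/7 = -5000/7. The loss equals the DWL triangle ½·25·400/7.

Net change in total surplus = -5000/7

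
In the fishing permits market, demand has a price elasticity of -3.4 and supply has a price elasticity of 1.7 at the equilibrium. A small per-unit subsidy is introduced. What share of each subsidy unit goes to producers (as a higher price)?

For a small subsidy around the equilibrium, the benefit split depends on the relative slopes, which at a point are proportional to the elasticities.
Buyer share = εs/(εs + |εd|) = 1.7/(1.7 + 3.4) = 1/3; seller share = |εd|/(εs + |εd|) = 2/3.
So producers capture 2/3 of the subsidy.

Producer share = 2/3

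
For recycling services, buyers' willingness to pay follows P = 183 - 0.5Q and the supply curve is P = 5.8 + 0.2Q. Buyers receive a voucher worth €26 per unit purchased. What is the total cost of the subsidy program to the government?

Pre-subsidy: 183 - 0.5Q = 5.8 + 0.2Q gives Q* = 1772/7 and P* = 395/7.
With the rebate, buyers effectively pay Pb = Ps − 26, where Ps is the price sellers receive.
On the curves, Pb = 183 - 0.5Q and Ps = 5.8 + 0.2Q; the wedge Ps − Pb = 26 gives 5.8 + 0.2Q − (183 - 0.5Q) = 26, so Q' = 2032/7.
Then Pb = 183 − 0.5·(2032/7) = 265/7 and Ps = 5.8 + 0.2·(2032/7) = 447/7.
Government outlay = subsidy × quantity = 26 × 2032/7 = 52832/7.

Government cost = 52832/7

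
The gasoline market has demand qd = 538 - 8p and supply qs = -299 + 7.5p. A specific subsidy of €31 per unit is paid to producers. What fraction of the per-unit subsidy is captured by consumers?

Pre-subsidy: 538 - 8p = -299 + 7.5p gives p* = 54, q* = 106.
With the subsidy, sellers receive ps = pb + 31 for each unit, where pb is the price buyers pay.
Supply in terms of pb becomes qs = -299 + 7.5(pb + 31) = -66.5 + 7.5pb. Setting this equal to demand: 538 - 8pb = -66.5 + 7.5pb, so pb = 39.
Sellers receive ps = 39 + 31 = 70; q' = 538 − 8·39 = 226.
Buyers' price falls by p* − pb = 54 − 39 = 15; sellers' price rises by ps − p* = 70 − 54 = 16.
So consumers capture 15/31 = 15/31 of each unit of subsidy.

Consumer share = 15/31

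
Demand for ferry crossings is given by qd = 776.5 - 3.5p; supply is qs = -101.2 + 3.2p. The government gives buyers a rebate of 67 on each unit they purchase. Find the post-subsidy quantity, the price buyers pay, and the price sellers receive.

Pre-subsidy: 776.5 - 3.5p = -101.2 + 3.2p gives p* = 131, q* = 318.
With the rebate, buyers effectively pay pb = ps − 67, where ps is the price sellers receive.
Demand in terms of ps becomes qd = 776.5 − 3.5(ps − 67) = 1011 - 3.5ps. Setting this equal to supply: 1011 - 3.5ps = -101.2 + 3.2ps, so ps = 166.
Buyers pay pb = 166 − 67 = 99; q' = -101.2 + 3.2·166 = 430.

q' = 430; buyers pay 99; sellers receive 166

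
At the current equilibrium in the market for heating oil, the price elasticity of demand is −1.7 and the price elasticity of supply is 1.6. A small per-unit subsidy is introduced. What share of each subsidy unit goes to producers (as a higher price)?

Producer share = 17/33

For a small subsidy around the equilibrium, the benefit split depends on the relative slopes, which at a point are proportional to the elasticities.
Buyer share = εs/(εs + |εd|) = 1.6/(1.6 + 1.7) = 16/33; seller share = |εd|/(εs + |εd|) = 17/33.
So producers capture 17/33 of the subsidy.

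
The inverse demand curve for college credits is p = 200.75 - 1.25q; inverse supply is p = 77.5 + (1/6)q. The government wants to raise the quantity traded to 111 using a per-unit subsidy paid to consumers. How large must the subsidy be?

At q = 111, from the demand curve buyers pay pb = 200.75 − 1.25·111 = 62; from the supply curve sellers need ps = 77.5 + (1/6)·111 = 96.
The subsidy must fill the gap: s = ps − pb = 96 − 62 = 34.

Required subsidy s = 34 per unit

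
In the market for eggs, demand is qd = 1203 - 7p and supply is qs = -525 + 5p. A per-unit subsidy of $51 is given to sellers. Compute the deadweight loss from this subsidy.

Pre-subsidy: 1203 - 7p = -525 + 5p gives p* = 144, q* = 195.
With the subsidy, sellers receive ps = pb + 51 for each unit, where pb is the price buyers pay.
Supply in terms of pb becomes qs = -525 + 5(pb + 51) = -270 + 5pb. Setting this equal to demand: 1203 - 7pb = -270 + 5pb, so pb = 122.75.
Sellers receive ps = 122.75 + 51 = 173.75; q' = 1203 − 7·122.75 = 343.75.
The subsidy expands output by 343.75 − 195 = 148.75 past the efficient level; on those units the gap between marginal cost and willingness to pay runs from 0 up to 51.
DWL = ½ × 51 × 148.75 = 3793.125.

Deadweight loss = $3793.125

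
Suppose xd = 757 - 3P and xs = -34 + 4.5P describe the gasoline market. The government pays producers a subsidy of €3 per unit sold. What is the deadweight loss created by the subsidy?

Deadweight loss = €8.1

Pre-subsidy: 757 - 3P = -34 + 4.5P gives P* = 1582/15, x* = 440.6.
With the subsidy, sellers receive Ps = Pb + 3 for each unit, where Pb is the price buyers pay.
Supply in terms of Pb becomes xs = -34 + 4.5(Pb + 3) = -20.5 + 4.5Pb. Setting this equal to demand: 757 - 3Pb = -20.5 + 4.5Pb, so Pb = 311/3.
Sellers receive Ps = 311/3 + 3 = 320/3; x' = 757 − 3·(311/3) = 446.
The subsidy expands output by 446 − 440.6 = 5.4 past the efficient level; on those units the gap between marginal cost and willingness to pay runs from 0 up to 3.
DWL = ½ × 3 × 5.4 = 8.1.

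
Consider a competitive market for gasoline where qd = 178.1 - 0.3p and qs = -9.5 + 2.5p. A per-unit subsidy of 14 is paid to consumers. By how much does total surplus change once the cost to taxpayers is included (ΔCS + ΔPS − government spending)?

Pre-subsidy: 178.1 - 0.3p = -9.5 + 2.5p gives p* = 67, q* = 158.
With the rebate, buyers effectively pay pb = ps − 14, where ps is the price sellers receive.
Demand in terms of ps becomes qd = 178.1 − 0.3(ps − 14) = 182.3 - 0.3ps. Setting this equal to supply: 182.3 - 0.3ps = -9.5 + 2.5ps, so ps = 68.5.
Buyers pay pb = 68.5 − 14 = 54.5; q' = -9.5 + 2.5·68.5 = 161.75.
ΔCS = ½(158 + 161.75)(67 − 54.5) = 1998.4375; ΔPS = ½(158 + 161.75)(68.5 − 67) = 239.8125.
Government spending = 14 × 161.75 = 2264.5.
Net change = 1998.4375 + 239.8125 − 2264.5 = -26.25. The loss equals the DWL triangle ½·14·3.75.

Net change in total surplus = -26.25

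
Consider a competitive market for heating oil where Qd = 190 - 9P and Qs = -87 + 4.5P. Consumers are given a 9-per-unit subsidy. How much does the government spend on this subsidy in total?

Pre-subsidy: 190 - 9P = -87 + 4.5P gives P* = 554/27, Q* = 16/3.
With the rebate, buyers effectively pay Pb = Ps − 9, where Ps is the price sellers receive.
Demand in terms of Ps becomes Qd = 190 − 9(Ps − 9) = 271 - 9Ps. Setting this equal to supply: 271 - 9Ps = -87 + 4.5Ps, so Ps = 716/27.
Buyers pay Pb = 716/27 − 9 = 473/27; Q' = -87 + 4.5·(716/27) = 97/3.
Government outlay = subsidy × quantity = 9 × 97/3 = 291.

Government cost = 291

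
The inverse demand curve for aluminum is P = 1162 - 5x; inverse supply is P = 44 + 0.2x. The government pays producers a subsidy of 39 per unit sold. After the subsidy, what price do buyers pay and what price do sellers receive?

Buyers pay 49.5; sellers receive 88.5

Pre-subsidy: 1162 - 5x = 44 + 0.2x gives x* = 215 and P* = 87.
With the subsidy, sellers receive Ps = Pb + 39 for each unit, where Pb is the price buyers pay.
On the curves, Pb = 1162 - 5x and Ps = 44 + 0.2x; the wedge Ps − Pb = 39 gives 44 + 0.2x − (1162 - 5x) = 39, so x' = 222.5.
Then Pb = 1162 − 5·222.5 = 49.5 and Ps = 44 + 0.2·222.5 = 88.5.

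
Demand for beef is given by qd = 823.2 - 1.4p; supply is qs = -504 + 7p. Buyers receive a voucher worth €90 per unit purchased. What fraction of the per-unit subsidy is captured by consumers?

Consumer share = 5/6

Pre-subsidy: 823.2 - 1.4p = -504 + 7p gives p* = 158, q* = 602.
With the rebate, buyers effectively pay pb = ps − 90, where ps is the price sellers receive.
Demand in terms of ps becomes qd = 823.2 − 1.4(ps − 90) = 949.2 - 1.4ps. Setting this equal to supply: 949.2 - 1.4ps = -504 + 7ps, so ps = 173.
Buyers pay pb = 173 − 90 = 83; q' = -504 + 7·173 = 707.
Buyers' price falls by p* − pb = 158 − 83 = 75; sellers' price rises by ps − p* = 173 − 158 = 15.
So consumers capture 75/90 = 5/6 of each unit of subsidy.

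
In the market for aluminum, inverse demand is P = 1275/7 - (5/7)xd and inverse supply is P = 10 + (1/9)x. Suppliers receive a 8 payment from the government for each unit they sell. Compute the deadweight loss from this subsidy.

Pre-subsidy: 1275/7 - (5/7)x = 10 + (1/9)x gives x* = 10845/52 and P* = 1725/52.
With the subsidy, sellers receive Ps = Pb + 8 for each unit, where Pb is the price buyers pay.
On the curves, Pb = 1275/7 - (5/7)x and Ps = 10 + (1/9)x; the wedge Ps − Pb = 8 gives 10 + (1/9)x − (1275/7 - (5/7)x) = 8, so x' = 218.25.
Then Pb = 1275/7 − (5/7)·218.25 = 26.25 and Ps = 10 + (1/9)·218.25 = 34.25.
The subsidy expands output by 218.25 − 10845/52 = 126/13 past the efficient level; on those units the gap between marginal cost and willingness to pay runs from 0 up to 8.
DWL = ½ × 8 × 126/13 = 504/13.

Deadweight loss = 504/13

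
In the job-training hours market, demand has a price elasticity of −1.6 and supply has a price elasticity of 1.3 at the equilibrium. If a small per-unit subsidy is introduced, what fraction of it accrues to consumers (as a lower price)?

Consumer share = 13/29

For a small subsidy around the equilibrium, the benefit split depends on the relative slopes, which at a point are proportional to the elasticities.
Buyer share = εs/(εs + |εd|) = 1.3/(1.3 + 1.6) = 13/29; seller share = |εd|/(εs + |εd|) = 16/29.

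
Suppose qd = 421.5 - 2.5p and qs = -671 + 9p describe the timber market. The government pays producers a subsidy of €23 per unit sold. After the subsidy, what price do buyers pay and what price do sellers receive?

Buyers pay €77; sellers receive €100

Pre-subsidy: 421.5 - 2.5p = -671 + 9p gives p* = 95, q* = 184.
With the subsidy, sellers receive ps = pb + 23 for each unit, where pb is the price buyers pay.
Supply in terms of pb becomes qs = -671 + 9(pb + 23) = -464 + 9pb. Setting this equal to demand: 421.5 - 2.5pb = -464 + 9pb, so pb = 77.
Sellers receive ps = 77 + 23 = 100; q' = 421.5 − 2.5·77 = 229.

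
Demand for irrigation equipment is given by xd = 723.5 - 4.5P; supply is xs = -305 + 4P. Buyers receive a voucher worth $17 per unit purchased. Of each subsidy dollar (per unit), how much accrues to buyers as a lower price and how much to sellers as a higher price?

Buyers gain $8 per unit; sellers gain $9 per unit

Pre-subsidy: 723.5 - 4.5P = -305 + 4P gives P* = 121, x* = 179.
With the rebate, buyers effectively pay Pb = Ps − 17, where Ps is the price sellers receive.
Demand in terms of Ps becomes xd = 723.5 − 4.5(Ps − 17) = 800 - 4.5Ps. Setting this equal to supply: 800 - 4.5Ps = -305 + 4Ps, so Ps = 130.
Buyers pay Pb = 130 − 17 = 113; x' = -305 + 4·130 = 215.
Buyers' price falls by P* − Pb = 121 − 113 = 8; sellers' price rises by Ps − P* = 130 − 121 = 9.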